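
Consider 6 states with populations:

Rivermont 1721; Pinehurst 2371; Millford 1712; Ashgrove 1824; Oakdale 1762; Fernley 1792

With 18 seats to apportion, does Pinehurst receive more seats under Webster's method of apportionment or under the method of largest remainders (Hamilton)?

Webster: Rivermont 3, Pinehurst 3, Millford 3, Ashgrove 3, Oakdale 3, Fernley 3.
Hamilton: Rivermont 3, Pinehurst 4, Millford 2, Ashgrove 3, Oakdale 3, Fernley 3.
Pinehurst gets 3 under Webster and 4 under Hamilton.

Hamilton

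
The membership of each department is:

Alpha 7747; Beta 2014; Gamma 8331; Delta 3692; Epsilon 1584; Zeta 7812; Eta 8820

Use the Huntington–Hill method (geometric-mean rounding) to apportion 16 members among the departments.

Alpha: 3, Beta: 1, Gamma: 3, Delta: 2, Epsilon: 1, Zeta: 3, Eta: 3

With divisor 2578: modified quotas Alpha 3.005, Beta 0.781, Gamma 3.232, Delta 1.432, Epsilon 0.614, Zeta 3.030, Eta 3.421.
Geometric-mean thresholds: Alpha √(3·4)=3.464, Beta (min 1), Gamma √(3·4)=3.464, Delta √(1·2)=1.414, Epsilon (min 1), Zeta √(3·4)=3.464, Eta √(3·4)=3.464.
Each quota rounded against its threshold gives Alpha 3, Beta 1, Gamma 3, Delta 2, Epsilon 1, Zeta 3, Eta 3 (total 16).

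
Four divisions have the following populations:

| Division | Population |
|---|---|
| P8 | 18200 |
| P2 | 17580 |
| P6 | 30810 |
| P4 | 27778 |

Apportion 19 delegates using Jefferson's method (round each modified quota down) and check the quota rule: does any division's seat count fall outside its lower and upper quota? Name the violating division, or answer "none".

Standard quotas: P8 3.664, P2 3.540, P6 6.203, P4 5.593.
Jefferson allocation: P8 4, P2 3, P6 6, P4 6.
Every allocation lies between the lower and upper quota.

none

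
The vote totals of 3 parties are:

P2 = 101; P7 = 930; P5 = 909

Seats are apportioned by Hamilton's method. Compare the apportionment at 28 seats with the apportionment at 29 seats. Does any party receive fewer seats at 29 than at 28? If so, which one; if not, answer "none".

At 28 seats: P2 2, P7 13, P5 13.
At 29 seats: P2 1, P7 14, P5 14.
P2 drops from 2 to 1.

P2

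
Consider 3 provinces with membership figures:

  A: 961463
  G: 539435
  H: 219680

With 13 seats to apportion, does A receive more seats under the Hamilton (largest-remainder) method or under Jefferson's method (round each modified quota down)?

Hamilton: A 7, G 4, H 2.
Jefferson: A 8, G 4, H 1.
A gets 7 under Hamilton and 8 under Jefferson.

Jefferson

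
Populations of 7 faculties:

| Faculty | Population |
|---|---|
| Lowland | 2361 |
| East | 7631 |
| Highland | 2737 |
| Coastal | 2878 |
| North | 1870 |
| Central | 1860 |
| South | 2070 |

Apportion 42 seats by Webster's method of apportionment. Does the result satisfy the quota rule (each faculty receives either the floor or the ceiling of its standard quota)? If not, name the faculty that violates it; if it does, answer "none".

Standard quotas: Lowland 4.632, East 14.972, Highland 5.370, Coastal 5.647, North 3.669, Central 3.649, South 4.061.
Webster allocation: Lowland 5, East 15, Highland 5, Coastal 5, North 4, Central 4, South 4.
Every allocation lies between the lower and upper quota.

none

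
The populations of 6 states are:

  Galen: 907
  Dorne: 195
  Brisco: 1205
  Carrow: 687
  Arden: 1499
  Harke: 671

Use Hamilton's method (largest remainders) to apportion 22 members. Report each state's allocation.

Galen: 4, Dorne: 1, Brisco: 5, Carrow: 3, Arden: 6, Harke: 3

The standard divisor is 5164/22 ≈ 234.727.
Standard quotas: Galen 3.864, Dorne 0.831, Brisco 5.134, Carrow 2.927, Arden 6.386, Harke 2.859.
Lower quotas: Galen 3, Dorne 0, Brisco 5, Carrow 2, Arden 6, Harke 2 (sum 18, leaving 4 seats).
Remainders in descending order: Carrow 0.927, Galen 0.864, Harke 0.859, Dorne 0.831, Arden 0.386, Brisco 0.134.
Largest remainders: Carrow, Galen, Harke, Dorne receive the extra seats.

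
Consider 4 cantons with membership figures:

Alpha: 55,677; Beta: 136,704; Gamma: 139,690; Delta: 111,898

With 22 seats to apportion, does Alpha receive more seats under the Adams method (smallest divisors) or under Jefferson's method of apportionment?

Adams

Adams: Alpha 3, Beta 7, Gamma 7, Delta 5.
Jefferson: Alpha 2, Beta 7, Gamma 7, Delta 6.
Alpha gets 3 under Adams and 2 under Jefferson.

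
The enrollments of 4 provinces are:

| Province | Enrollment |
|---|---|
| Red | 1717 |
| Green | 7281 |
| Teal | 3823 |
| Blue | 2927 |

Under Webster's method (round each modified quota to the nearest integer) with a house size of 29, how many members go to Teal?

7

Standard divisor 15748/29 ≈ 543.034; standard quotas: Red 3.162, Green 13.408, Teal 7.040, Blue 5.390.
Rounding to the nearest integer gives 3, 13, 7, 5 = 28 seats, so the divisor must be adjusted.
With modified divisor 536: modified quotas Red 3.203, Green 13.584, Teal 7.132, Blue 5.461.
Rounding to the nearest integer: Red 3, Green 14, Teal 7, Blue 5 (total 29).
Teal receives 7.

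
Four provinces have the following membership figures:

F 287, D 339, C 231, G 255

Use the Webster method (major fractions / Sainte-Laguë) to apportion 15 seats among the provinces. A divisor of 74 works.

F=4, D=5, C=3, G=3

With modified divisor 74: modified quotas F 3.878, D 4.581, C 3.122, G 3.446.
Rounding to the nearest integer: F 4, D 5, C 3, G 3 (total 15).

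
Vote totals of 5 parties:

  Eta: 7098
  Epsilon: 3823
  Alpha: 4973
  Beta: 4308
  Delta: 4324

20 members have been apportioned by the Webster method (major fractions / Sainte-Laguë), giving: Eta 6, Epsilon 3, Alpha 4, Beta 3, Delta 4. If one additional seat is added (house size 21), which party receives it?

Beta

Priority for the next seat is population ÷ (current seats + 0.5).
Priorities: Eta 1092.000, Epsilon 1092.286, Alpha 1105.111, Beta 1230.857, Delta 960.889.
Highest priority: Beta.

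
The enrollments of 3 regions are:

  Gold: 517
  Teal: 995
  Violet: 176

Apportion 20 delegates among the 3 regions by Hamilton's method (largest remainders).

Gold 6; Teal 12; Violet 2

The standard divisor is 1688/20 ≈ 84.4.
Standard quotas: Gold 6.126, Teal 11.789, Violet 2.085.
Lower quotas: Gold 6, Teal 11, Violet 2 (sum 19, leaving 1 seat).
Remainders in descending order: Teal 0.789, Gold 0.126, Violet 0.085.
Largest remainder: Teal receives the extra seat.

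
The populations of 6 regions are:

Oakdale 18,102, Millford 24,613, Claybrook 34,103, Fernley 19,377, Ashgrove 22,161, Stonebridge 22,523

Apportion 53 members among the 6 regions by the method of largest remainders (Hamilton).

Oakdale=7, Millford=9, Claybrook=13, Fernley=7, Ashgrove=8, Stonebridge=9

The standard divisor is 140879/53 ≈ 2658.094.
Standard quotas: Oakdale 6.8101, Millford 9.2596, Claybrook 12.8299, Fernley 7.2898, Ashgrove 8.3372, Stonebridge 8.4734.
Lower quotas: Oakdale 6, Millford 9, Claybrook 12, Fernley 7, Ashgrove 8, Stonebridge 8 (sum 50, leaving 3 seats).
Remainders in descending order: Claybrook 0.8299, Oakdale 0.8101, Stonebridge 0.4734, Ashgrove 0.3372, Fernley 0.2898, Millford 0.2596.
The surplus seats go to Claybrook, Oakdale, Stonebridge.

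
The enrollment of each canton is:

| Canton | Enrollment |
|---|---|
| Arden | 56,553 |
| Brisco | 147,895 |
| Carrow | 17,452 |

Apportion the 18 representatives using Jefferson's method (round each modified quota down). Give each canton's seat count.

Standard divisor 221900/18 ≈ 12327.778; standard quotas: Arden 4.587, Brisco 11.997, Carrow 1.416.
Rounding down gives 4, 11, 1 = 16 seats, so the divisor must be adjusted.
With modified divisor 11356.8: modified quotas Arden 4.980, Brisco 13.023, Carrow 1.537.
Rounding down: Arden 4, Brisco 13, Carrow 1 (total 18).

Arden: 4, Brisco: 13, Carrow: 1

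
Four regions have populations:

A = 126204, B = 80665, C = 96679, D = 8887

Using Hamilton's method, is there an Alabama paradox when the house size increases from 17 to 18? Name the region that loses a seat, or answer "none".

D

At 17 seats: A 7, B 4, C 5, D 1.
At 18 seats: A 7, B 5, C 6, D 0.
D drops from 1 to 0.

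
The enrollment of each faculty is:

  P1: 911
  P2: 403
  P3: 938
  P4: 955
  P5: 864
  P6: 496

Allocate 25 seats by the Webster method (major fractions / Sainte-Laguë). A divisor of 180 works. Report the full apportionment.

P1 5; P2 2; P3 5; P4 5; P5 5; P6 3

With modified divisor 180: modified quotas P1 5.061, P2 2.239, P3 5.211, P4 5.306, P5 4.800, P6 2.756.
Rounding to the nearest integer: P1 5, P2 2, P3 5, P4 5, P5 5, P6 3 (total 25).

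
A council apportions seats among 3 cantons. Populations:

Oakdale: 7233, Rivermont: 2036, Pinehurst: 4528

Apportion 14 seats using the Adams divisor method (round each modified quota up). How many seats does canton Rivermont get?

2

Standard divisor 13797/14 ≈ 985.5; standard quotas: Oakdale 7.339, Rivermont 2.066, Pinehurst 4.595.
Rounding up gives 8, 3, 5 = 16 seats, so the divisor must be adjusted.
With modified divisor 1100: modified quotas Oakdale 6.575, Rivermont 1.851, Pinehurst 4.116.
Rounding up: Oakdale 7, Rivermont 2, Pinehurst 5 (total 14).
Rivermont receives 2.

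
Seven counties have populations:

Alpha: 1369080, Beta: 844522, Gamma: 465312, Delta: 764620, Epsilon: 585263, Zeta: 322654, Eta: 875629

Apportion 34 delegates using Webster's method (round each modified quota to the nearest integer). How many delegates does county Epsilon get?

Standard divisor 5227080/34 ≈ 153737.647; standard quotas: Alpha 8.905, Beta 5.493, Gamma 3.027, Delta 4.974, Epsilon 3.807, Zeta 2.099, Eta 5.696.
Rounding to the nearest integer gives Alpha 9, Beta 5, Gamma 3, Delta 5, Epsilon 4, Zeta 2, Eta 6 — total 34, matching the house size, so no adjustment is needed.
Epsilon receives 4.

4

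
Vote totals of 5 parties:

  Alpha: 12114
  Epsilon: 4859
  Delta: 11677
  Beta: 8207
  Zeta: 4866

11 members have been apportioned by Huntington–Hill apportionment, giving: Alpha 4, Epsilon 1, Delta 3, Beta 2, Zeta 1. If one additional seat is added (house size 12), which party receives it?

Priority for the next seat is population ÷ (√(s·(s+1))).
Priorities: Alpha 2708.773, Epsilon 3435.832, Delta 3370.860, Beta 3350.494, Zeta 3440.782.
Highest priority: Zeta.

Zeta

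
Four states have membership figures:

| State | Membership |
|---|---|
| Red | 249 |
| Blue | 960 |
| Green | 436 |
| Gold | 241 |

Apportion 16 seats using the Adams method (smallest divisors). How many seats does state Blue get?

8

Standard divisor 1886/16 ≈ 117.875; standard quotas: Red 2.112, Blue 8.144, Green 3.699, Gold 2.045.
Rounding up gives 3, 9, 4, 3 = 19 seats, so the divisor must be adjusted.
With modified divisor 130: modified quotas Red 1.915, Blue 7.385, Green 3.354, Gold 1.854.
Rounding up: Red 2, Blue 8, Green 4, Gold 2 (total 16).
Blue receives 8.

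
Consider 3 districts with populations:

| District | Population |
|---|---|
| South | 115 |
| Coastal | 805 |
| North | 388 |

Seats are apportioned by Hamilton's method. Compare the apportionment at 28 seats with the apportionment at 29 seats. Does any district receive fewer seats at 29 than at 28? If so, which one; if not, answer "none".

At 28 seats: South 3, Coastal 17, North 8.
At 29 seats: South 2, Coastal 18, North 9.
South drops from 3 to 2.

South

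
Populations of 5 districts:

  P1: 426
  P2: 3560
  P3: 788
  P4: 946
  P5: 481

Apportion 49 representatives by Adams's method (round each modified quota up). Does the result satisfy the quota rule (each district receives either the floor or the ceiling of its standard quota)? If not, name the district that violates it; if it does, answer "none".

Standard quotas: P1 3.366, P2 28.131, P3 6.227, P4 7.475, P5 3.801.
Adams allocation: P1 4, P2 27, P3 6, P4 8, P5 4.
P2 has quota 28.131 (lower 28, upper 29) but receives 27 — outside the quota interval.

P2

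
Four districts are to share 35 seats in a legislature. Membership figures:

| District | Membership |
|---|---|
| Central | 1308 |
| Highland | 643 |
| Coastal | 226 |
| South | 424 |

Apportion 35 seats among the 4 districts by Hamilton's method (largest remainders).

Central 17, Highland 9, Coastal 3, South 6

Total 2601; standard divisor 2601/35 ≈ 74.314.
Standard quotas: Central 17.601, Highland 8.652, Coastal 3.041, South 5.705.
Lower quotas: Central 17, Highland 8, Coastal 3, South 5 (sum 33, leaving 2 seats).
Remainders in descending order: South 0.705, Highland 0.652, Central 0.601, Coastal 0.041.
The surplus seats go to South, Highland.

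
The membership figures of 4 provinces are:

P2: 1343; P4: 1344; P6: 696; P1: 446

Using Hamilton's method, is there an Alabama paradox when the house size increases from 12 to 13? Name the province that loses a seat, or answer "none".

P1

At 12 seats: P2 4, P4 4, P6 2, P1 2.
At 13 seats: P2 5, P4 5, P6 2, P1 1.
P1 drops from 2 to 1.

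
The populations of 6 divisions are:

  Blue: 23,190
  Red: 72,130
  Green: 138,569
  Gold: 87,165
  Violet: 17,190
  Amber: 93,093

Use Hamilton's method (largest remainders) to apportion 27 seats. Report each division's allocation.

Standard divisor: 431337 ÷ 27 ≈ 15975.444.
Standard quotas: Blue 1.4516, Red 4.5151, Green 8.6739, Gold 5.4562, Violet 1.0760, Amber 5.8273.
Lower quotas: Blue 1, Red 4, Green 8, Gold 5, Violet 1, Amber 5 (sum 24, leaving 3 seats).
Remainders in descending order: Amber 0.8273, Green 0.6739, Red 0.5151, Gold 0.4562, Blue 0.4516, Violet 0.0760.
The surplus seats go to Amber, Green, Red.

Blue 1; Red 5; Green 9; Gold 5; Violet 1; Amber 6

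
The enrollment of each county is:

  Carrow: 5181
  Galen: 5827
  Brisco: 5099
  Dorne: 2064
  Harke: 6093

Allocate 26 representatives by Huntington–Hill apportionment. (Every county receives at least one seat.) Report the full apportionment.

Carrow: 6; Galen: 6; Brisco: 5; Dorne: 2; Harke: 7

With divisor 936: modified quotas Carrow 5.535, Galen 6.225, Brisco 5.448, Dorne 2.205, Harke 6.510.
Geometric-mean thresholds: Carrow √(5·6)=5.477, Galen √(6·7)=6.481, Brisco √(5·6)=5.477, Dorne √(2·3)=2.449, Harke √(6·7)=6.481.
Each quota rounded against its threshold gives Carrow 6, Galen 6, Brisco 5, Dorne 2, Harke 7 (total 26).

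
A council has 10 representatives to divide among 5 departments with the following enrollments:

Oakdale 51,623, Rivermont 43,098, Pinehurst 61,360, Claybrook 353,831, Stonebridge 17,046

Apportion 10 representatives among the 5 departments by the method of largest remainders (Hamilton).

Oakdale: 1; Rivermont: 1; Pinehurst: 1; Claybrook: 7; Stonebridge: 0

The standard divisor is 526958/10 ≈ 52695.8.
Standard quotas: Oakdale 0.9796, Rivermont 0.8179, Pinehurst 1.1644, Claybrook 6.7146, Stonebridge 0.3235.
Lower quotas: Oakdale 0, Rivermont 0, Pinehurst 1, Claybrook 6, Stonebridge 0 (sum 7, leaving 3 seats).
Remainders in descending order: Oakdale 0.9796, Rivermont 0.8179, Claybrook 0.7146, Stonebridge 0.3235, Pinehurst 0.1644.
Largest remainders: Oakdale, Rivermont, Claybrook receive the extra seats.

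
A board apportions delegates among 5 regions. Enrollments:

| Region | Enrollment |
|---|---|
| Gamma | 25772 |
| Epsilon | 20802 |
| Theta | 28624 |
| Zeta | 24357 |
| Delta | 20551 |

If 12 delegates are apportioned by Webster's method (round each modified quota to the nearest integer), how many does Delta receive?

Standard divisor 120106/12 ≈ 10008.833; standard quotas: Gamma 2.575, Epsilon 2.078, Theta 2.860, Zeta 2.434, Delta 2.053.
Rounding to the nearest integer gives Gamma 3, Epsilon 2, Theta 3, Zeta 2, Delta 2 — total 12, matching the house size, so no adjustment is needed.
Delta receives 2.

2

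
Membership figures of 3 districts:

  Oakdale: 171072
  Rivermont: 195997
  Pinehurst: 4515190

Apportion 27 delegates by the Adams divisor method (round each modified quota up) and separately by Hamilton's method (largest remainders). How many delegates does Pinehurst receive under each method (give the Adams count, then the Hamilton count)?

24 and 25

Adams: Oakdale 1, Rivermont 2, Pinehurst 24.
Hamilton: Oakdale 1, Rivermont 1, Pinehurst 25.
Pinehurst gets 24 under Adams and 25 under Hamilton.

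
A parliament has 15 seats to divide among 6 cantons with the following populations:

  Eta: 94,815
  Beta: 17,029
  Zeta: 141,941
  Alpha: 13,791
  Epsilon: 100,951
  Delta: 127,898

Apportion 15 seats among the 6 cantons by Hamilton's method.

Total 496425; standard divisor 496425/15 = 33095.
Standard quotas: Eta 2.8649, Beta 0.5145, Zeta 4.2889, Alpha 0.4167, Epsilon 3.0503, Delta 3.8646.
Lower quotas: Eta 2, Beta 0, Zeta 4, Alpha 0, Epsilon 3, Delta 3 (sum 12, leaving 3 seats).
Remainders in descending order: Eta 0.8649, Delta 0.8646, Beta 0.5145, Alpha 0.4167, Zeta 0.2889, Epsilon 0.0503.
The surplus seats go to Eta, Delta, Beta.

Eta: 3, Beta: 1, Zeta: 4, Alpha: 0, Epsilon: 3, Delta: 4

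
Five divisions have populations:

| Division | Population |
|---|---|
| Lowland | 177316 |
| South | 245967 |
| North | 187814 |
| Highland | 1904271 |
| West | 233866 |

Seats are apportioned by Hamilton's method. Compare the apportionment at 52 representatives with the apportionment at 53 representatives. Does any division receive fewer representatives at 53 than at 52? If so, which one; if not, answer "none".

At 52 seats: Lowland 3, South 5, North 4, Highland 36, West 4.
At 53 seats: Lowland 3, South 5, North 4, Highland 37, West 4.
No division's allocation decreased.

none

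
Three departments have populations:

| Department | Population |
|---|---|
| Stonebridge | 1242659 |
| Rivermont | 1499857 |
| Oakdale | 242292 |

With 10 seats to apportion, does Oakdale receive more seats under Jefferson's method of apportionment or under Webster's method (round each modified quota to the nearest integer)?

Jefferson: Stonebridge 4, Rivermont 6, Oakdale 0.
Webster: Stonebridge 4, Rivermont 5, Oakdale 1.
Oakdale gets 0 under Jefferson and 1 under Webster.

Webster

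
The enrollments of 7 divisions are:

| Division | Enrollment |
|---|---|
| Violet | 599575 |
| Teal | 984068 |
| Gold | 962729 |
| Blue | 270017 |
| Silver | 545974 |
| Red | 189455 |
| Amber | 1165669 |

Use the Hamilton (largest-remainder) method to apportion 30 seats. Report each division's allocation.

Total 4717487; standard divisor 4717487/30 ≈ 157249.567.
Standard quotas: Violet 3.8129, Teal 6.2580, Gold 6.1223, Blue 1.7171, Silver 3.4720, Red 1.2048, Amber 7.4129.
Lower quotas: Violet 3, Teal 6, Gold 6, Blue 1, Silver 3, Red 1, Amber 7 (sum 27, leaving 3 seats).
Remainders in descending order: Violet 0.8129, Blue 0.7171, Silver 0.4720, Amber 0.4129, Teal 0.2580, Red 0.2048, Gold 0.1223.
The surplus seats go to Violet, Blue, Silver.

Violet 4; Teal 6; Gold 6; Blue 2; Silver 4; Red 1; Amber 7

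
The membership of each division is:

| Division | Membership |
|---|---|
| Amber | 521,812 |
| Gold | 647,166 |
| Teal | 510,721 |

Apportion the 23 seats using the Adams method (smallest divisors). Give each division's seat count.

Amber 7, Gold 9, Teal 7

Standard divisor 1679699/23 ≈ 73030.391; standard quotas: Amber 7.145, Gold 8.862, Teal 6.993.
Rounding up gives 8, 9, 7 = 24 seats, so the divisor must be adjusted.
With modified divisor 77700: modified quotas Amber 6.716, Gold 8.329, Teal 6.573.
Rounding up: Amber 7, Gold 9, Teal 7 (total 23).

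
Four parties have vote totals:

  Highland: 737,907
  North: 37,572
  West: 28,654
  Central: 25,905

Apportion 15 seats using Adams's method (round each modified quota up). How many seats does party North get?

Standard divisor 830038/15 ≈ 55335.867; standard quotas: Highland 13.335, North 0.679, West 0.518, Central 0.468.
Rounding up gives 14, 1, 1, 1 = 17 seats, so the divisor must be adjusted.
With modified divisor 64300: modified quotas Highland 11.476, North 0.584, West 0.446, Central 0.403.
Rounding up: Highland 12, North 1, West 1, Central 1 (total 15).
North receives 1.

1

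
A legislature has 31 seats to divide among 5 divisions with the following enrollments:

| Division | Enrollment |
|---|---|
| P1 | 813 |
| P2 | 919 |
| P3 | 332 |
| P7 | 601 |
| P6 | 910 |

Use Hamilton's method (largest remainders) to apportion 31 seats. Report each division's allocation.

Standard divisor: 3575 ÷ 31 ≈ 115.323.
Standard quotas: P1 7.050, P2 7.969, P3 2.879, P7 5.211, P6 7.891.
Lower quotas: P1 7, P2 7, P3 2, P7 5, P6 7 (sum 28, leaving 3 seats).
Remainders in descending order: P2 0.969, P6 0.891, P3 0.879, P7 0.211, P1 0.050.
Largest remainders: P2, P6, P3 receive the extra seats.

P1 7; P2 8; P3 3; P7 5; P6 8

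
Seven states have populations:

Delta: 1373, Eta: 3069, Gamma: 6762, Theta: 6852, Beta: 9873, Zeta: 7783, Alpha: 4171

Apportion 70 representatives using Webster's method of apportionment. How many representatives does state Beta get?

Standard divisor 39883/70 ≈ 569.757; standard quotas: Delta 2.410, Eta 5.387, Gamma 11.868, Theta 12.026, Beta 17.328, Zeta 13.660, Alpha 7.321.
Rounding to the nearest integer gives 2, 5, 12, 12, 17, 14, 7 = 69 seats, so the divisor must be adjusted.
With modified divisor 561: modified quotas Delta 2.447, Eta 5.471, Gamma 12.053, Theta 12.214, Beta 17.599, Zeta 13.873, Alpha 7.435.
Rounding to the nearest integer: Delta 2, Eta 5, Gamma 12, Theta 12, Beta 18, Zeta 14, Alpha 7 (total 70).
Beta receives 18.

18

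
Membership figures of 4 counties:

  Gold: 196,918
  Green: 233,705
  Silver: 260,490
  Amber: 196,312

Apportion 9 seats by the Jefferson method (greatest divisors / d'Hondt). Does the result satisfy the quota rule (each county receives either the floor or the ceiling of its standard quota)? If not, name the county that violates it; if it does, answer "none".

none

Standard quotas: Gold 1.997, Green 2.370, Silver 2.642, Amber 1.991.
Jefferson allocation: Gold 2, Green 2, Silver 3, Amber 2.
Every allocation lies between the lower and upper quota.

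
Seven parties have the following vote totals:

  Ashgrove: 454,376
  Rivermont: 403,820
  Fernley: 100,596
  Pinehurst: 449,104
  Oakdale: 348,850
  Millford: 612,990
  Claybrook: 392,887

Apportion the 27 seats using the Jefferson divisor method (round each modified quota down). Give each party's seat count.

Ashgrove 5; Rivermont 4; Fernley 1; Pinehurst 4; Oakdale 3; Millford 6; Claybrook 4

Standard divisor 2762623/27 ≈ 102319.37; standard quotas: Ashgrove 4.441, Rivermont 3.947, Fernley 0.983, Pinehurst 4.389, Oakdale 3.409, Millford 5.991, Claybrook 3.840.
Rounding down gives 4, 3, 0, 4, 3, 5, 3 = 22 seats, so the divisor must be adjusted.
With modified divisor 90300: modified quotas Ashgrove 5.032, Rivermont 4.472, Fernley 1.114, Pinehurst 4.973, Oakdale 3.863, Millford 6.788, Claybrook 4.351.
Rounding down: Ashgrove 5, Rivermont 4, Fernley 1, Pinehurst 4, Oakdale 3, Millford 6, Claybrook 4 (total 27).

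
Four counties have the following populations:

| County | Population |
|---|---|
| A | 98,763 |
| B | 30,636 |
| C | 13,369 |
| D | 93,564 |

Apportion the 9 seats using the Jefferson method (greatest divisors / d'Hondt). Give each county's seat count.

A 4; B 1; C 0; D 4

Standard divisor 236332/9 ≈ 26259.111; standard quotas: A 3.761, B 1.167, C 0.509, D 3.563.
Rounding down gives 3, 1, 0, 3 = 7 seats, so the divisor must be adjusted.
With modified divisor 21600: modified quotas A 4.572, B 1.418, C 0.619, D 4.332.
Rounding down: A 4, B 1, C 0, D 4 (total 9).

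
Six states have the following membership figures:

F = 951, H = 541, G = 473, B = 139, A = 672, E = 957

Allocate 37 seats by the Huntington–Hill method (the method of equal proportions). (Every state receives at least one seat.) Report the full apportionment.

F 9, H 5, G 5, B 1, A 7, E 10

With divisor 100.6: modified quotas F 9.453, H 5.378, G 4.702, B 1.382, A 6.680, E 9.513.
Geometric-mean thresholds: F √(9·10)=9.487, H √(5·6)=5.477, G √(4·5)=4.472, B √(1·2)=1.414, A √(6·7)=6.481, E √(9·10)=9.487.
Each quota rounded against its threshold gives F 9, H 5, G 5, B 1, A 7, E 10 (total 37).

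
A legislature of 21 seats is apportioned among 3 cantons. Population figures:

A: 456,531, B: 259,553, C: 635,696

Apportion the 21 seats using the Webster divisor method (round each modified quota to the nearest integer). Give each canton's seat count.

A: 7, B: 4, C: 10

Standard divisor 1351780/21 ≈ 64370.476; standard quotas: A 7.092, B 4.032, C 9.876.
Rounding to the nearest integer gives A 7, B 4, C 10 — total 21, matching the house size, so no adjustment is needed.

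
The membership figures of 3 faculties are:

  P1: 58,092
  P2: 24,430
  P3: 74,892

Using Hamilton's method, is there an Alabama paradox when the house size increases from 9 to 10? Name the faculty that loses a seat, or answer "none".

P2

At 9 seats: P1 3, P2 2, P3 4.
At 10 seats: P1 4, P2 1, P3 5.
P2 drops from 2 to 1.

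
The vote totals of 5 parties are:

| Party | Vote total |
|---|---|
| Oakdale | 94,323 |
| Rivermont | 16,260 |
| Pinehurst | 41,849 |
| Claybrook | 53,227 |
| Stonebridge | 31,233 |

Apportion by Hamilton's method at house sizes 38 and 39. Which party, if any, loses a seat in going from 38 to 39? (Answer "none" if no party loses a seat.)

none

At 38 seats: Oakdale 15, Rivermont 3, Pinehurst 7, Claybrook 8, Stonebridge 5.
At 39 seats: Oakdale 15, Rivermont 3, Pinehurst 7, Claybrook 9, Stonebridge 5.
No party's allocation decreased.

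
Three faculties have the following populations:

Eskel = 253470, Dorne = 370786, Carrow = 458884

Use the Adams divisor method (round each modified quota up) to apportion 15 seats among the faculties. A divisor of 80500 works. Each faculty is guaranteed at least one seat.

Eskel=4, Dorne=5, Carrow=6

With modified divisor 80500: modified quotas Eskel 3.149, Dorne 4.606, Carrow 5.700.
Rounding up: Eskel 4, Dorne 5, Carrow 6 (total 15).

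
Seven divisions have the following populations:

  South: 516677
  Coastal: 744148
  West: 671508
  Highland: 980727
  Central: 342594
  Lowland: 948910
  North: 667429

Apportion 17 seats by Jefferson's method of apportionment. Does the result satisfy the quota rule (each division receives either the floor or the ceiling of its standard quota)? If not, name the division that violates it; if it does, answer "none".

none

Standard quotas: South 1.803, Coastal 2.597, West 2.343, Highland 3.422, Central 1.195, Lowland 3.311, North 2.329.
Jefferson allocation: South 2, Coastal 3, West 2, Highland 4, Central 1, Lowland 3, North 2.
Every allocation lies between the lower and upper quota.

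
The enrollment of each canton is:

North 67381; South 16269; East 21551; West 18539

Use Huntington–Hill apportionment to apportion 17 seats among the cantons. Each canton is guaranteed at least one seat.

With divisor 7336: modified quotas North 9.185, South 2.218, East 2.938, West 2.527.
Geometric-mean thresholds: North √(9·10)=9.487, South √(2·3)=2.449, East √(2·3)=2.449, West √(2·3)=2.449.
Each quota rounded against its threshold gives North 9, South 2, East 3, West 3 (total 17).

North 9, South 2, East 3, West 3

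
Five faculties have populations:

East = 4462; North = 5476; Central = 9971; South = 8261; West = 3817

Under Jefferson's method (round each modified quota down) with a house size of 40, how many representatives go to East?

Standard divisor 31987/40 ≈ 799.675; standard quotas: East 5.580, North 6.848, Central 12.469, South 10.330, West 4.773.
Rounding down gives 5, 6, 12, 10, 4 = 37 seats, so the divisor must be adjusted.
With modified divisor 760: modified quotas East 5.871, North 7.205, Central 13.120, South 10.870, West 5.022.
Rounding down: East 5, North 7, Central 13, South 10, West 5 (total 40).
East receives 5.

5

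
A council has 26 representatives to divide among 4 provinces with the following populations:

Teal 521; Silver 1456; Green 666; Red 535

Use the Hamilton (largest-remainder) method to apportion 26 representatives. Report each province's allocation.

The standard divisor is 3178/26 ≈ 122.231.
Standard quotas: Teal 4.262, Silver 11.912, Green 5.449, Red 4.377.
Lower quotas: Teal 4, Silver 11, Green 5, Red 4 (sum 24, leaving 2 seats).
Remainders in descending order: Silver 0.912, Green 0.449, Red 0.377, Teal 0.262.
Largest remainders: Silver, Green receive the extra seats.

Teal=4; Silver=12; Green=6; Red=4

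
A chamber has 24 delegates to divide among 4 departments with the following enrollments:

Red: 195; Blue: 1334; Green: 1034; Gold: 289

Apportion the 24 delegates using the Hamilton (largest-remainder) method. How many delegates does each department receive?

Red 2; Blue 11; Green 9; Gold 2

Standard divisor: 2852 ÷ 24 ≈ 118.833.
Standard quotas: Red 1.641, Blue 11.226, Green 8.701, Gold 2.432.
Lower quotas: Red 1, Blue 11, Green 8, Gold 2 (sum 22, leaving 2 seats).
Remainders in descending order: Green 0.701, Red 0.641, Gold 0.432, Blue 0.226.
The surplus seats go to Green, Red.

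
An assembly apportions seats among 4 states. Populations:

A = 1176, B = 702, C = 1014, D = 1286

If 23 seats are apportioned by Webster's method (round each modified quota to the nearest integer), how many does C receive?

6

Standard divisor 4178/23 ≈ 181.652; standard quotas: A 6.474, B 3.865, C 5.582, D 7.079.
Rounding to the nearest integer gives A 6, B 4, C 6, D 7 — total 23, matching the house size, so no adjustment is needed.
C receives 6.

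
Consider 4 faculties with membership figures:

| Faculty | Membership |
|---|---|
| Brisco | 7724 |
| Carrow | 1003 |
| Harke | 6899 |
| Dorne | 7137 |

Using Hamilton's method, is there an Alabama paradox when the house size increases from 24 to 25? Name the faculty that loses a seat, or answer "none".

At 24 seats: Brisco 8, Carrow 1, Harke 7, Dorne 8.
At 25 seats: Brisco 8, Carrow 1, Harke 8, Dorne 8.
No faculty's allocation decreased.

none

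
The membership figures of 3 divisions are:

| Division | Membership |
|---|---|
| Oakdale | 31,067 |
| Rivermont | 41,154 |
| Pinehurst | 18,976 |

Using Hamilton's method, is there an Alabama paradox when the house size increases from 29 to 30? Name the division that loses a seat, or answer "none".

none

At 29 seats: Oakdale 10, Rivermont 13, Pinehurst 6.
At 30 seats: Oakdale 10, Rivermont 14, Pinehurst 6.
No division's allocation decreased.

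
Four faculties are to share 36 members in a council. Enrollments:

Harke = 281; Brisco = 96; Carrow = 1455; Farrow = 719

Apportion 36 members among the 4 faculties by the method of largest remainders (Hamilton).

Standard divisor: 2551 ÷ 36 ≈ 70.861.
Standard quotas: Harke 3.966, Brisco 1.355, Carrow 20.533, Farrow 10.147.
Lower quotas: Harke 3, Brisco 1, Carrow 20, Farrow 10 (sum 34, leaving 2 seats).
Remainders in descending order: Harke 0.966, Carrow 0.533, Brisco 0.355, Farrow 0.147.
Largest remainders: Harke, Carrow receive the extra seats.

Harke 4, Brisco 1, Carrow 21, Farrow 10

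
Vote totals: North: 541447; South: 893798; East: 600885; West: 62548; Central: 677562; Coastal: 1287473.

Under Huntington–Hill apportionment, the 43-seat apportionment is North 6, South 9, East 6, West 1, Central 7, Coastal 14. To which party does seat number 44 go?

South

Priority for the next seat is population ÷ (√(s·(s+1))).
Priorities: North 83547.086, South 94214.582, East 92718.568, West 44228.115, Central 90543.031, Coastal 88844.078.
Highest priority: South.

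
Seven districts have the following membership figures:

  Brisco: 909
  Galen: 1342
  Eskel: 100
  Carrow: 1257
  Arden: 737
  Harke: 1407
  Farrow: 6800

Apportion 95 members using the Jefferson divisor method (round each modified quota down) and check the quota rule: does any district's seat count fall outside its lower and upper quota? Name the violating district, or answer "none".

Farrow

Standard quotas: Brisco 6.880, Galen 10.157, Eskel 0.757, Carrow 9.514, Arden 5.578, Harke 10.649, Farrow 51.466.
Jefferson allocation: Brisco 7, Galen 10, Eskel 0, Carrow 9, Arden 5, Harke 11, Farrow 53.
Farrow has quota 51.466 (lower 51, upper 52) but receives 53 — outside the quota interval.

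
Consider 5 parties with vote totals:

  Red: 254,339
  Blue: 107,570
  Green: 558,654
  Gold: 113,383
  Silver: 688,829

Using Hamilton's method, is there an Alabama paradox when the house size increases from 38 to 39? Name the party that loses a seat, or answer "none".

Gold

At 38 seats: Red 6, Blue 2, Green 12, Gold 3, Silver 15.
At 39 seats: Red 6, Blue 2, Green 13, Gold 2, Silver 16.
Gold drops from 3 to 2.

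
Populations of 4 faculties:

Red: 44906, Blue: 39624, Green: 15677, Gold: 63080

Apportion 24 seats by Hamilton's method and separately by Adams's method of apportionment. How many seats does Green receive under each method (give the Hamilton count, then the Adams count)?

Hamilton: Red 7, Blue 6, Green 2, Gold 9.
Adams: Red 6, Blue 6, Green 3, Gold 9.
Green gets 2 under Hamilton and 3 under Adams.

2 and 3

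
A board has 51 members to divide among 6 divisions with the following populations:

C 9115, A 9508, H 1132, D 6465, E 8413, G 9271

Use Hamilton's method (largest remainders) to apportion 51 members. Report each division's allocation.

C: 11, A: 11, H: 1, D: 7, E: 10, G: 11

The standard divisor is 43904/51 ≈ 860.863.
Standard quotas: C 10.5882, A 11.0447, H 1.3150, D 7.5099, E 9.7728, G 10.7694.
Lower quotas: C 10, A 11, H 1, D 7, E 9, G 10 (sum 48, leaving 3 seats).
Remainders in descending order: E 0.7728, G 0.7694, C 0.5882, D 0.5099, H 0.3150, A 0.0447.
The surplus seats go to E, G, C.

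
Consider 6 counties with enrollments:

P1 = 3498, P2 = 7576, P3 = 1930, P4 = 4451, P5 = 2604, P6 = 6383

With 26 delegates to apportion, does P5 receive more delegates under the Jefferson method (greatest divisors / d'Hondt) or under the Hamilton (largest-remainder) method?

Jefferson: P1 3, P2 8, P3 2, P4 4, P5 2, P6 7.
Hamilton: P1 3, P2 8, P3 2, P4 4, P5 3, P6 6.
P5 gets 2 under Jefferson and 3 under Hamilton.

Hamilton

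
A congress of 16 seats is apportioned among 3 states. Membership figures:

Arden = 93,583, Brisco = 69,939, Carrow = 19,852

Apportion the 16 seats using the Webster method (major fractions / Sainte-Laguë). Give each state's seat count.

Standard divisor 183374/16 ≈ 11460.875; standard quotas: Arden 8.165, Brisco 6.102, Carrow 1.732.
Rounding to the nearest integer gives Arden 8, Brisco 6, Carrow 2 — total 16, matching the house size, so no adjustment is needed.

Arden: 8, Brisco: 6, Carrow: 2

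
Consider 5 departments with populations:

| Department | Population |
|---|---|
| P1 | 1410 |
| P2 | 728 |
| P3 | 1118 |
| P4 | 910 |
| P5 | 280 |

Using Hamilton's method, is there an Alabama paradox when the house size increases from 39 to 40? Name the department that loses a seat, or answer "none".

P5

At 39 seats: P1 12, P2 6, P3 10, P4 8, P5 3.
At 40 seats: P1 13, P2 7, P3 10, P4 8, P5 2.
P5 drops from 3 to 2.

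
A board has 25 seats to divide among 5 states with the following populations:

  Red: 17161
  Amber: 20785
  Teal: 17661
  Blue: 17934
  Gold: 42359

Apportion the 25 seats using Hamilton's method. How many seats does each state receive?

Standard divisor: 115900 ÷ 25 = 4636.
Standard quotas: Red 3.7017, Amber 4.4834, Teal 3.8095, Blue 3.8684, Gold 9.1370.
Lower quotas: Red 3, Amber 4, Teal 3, Blue 3, Gold 9 (sum 22, leaving 3 seats).
Remainders in descending order: Blue 0.8684, Teal 0.8095, Red 0.7017, Amber 0.4834, Gold 0.1370.
Largest remainders: Blue, Teal, Red receive the extra seats.

Red: 4, Amber: 4, Teal: 4, Blue: 4, Gold: 9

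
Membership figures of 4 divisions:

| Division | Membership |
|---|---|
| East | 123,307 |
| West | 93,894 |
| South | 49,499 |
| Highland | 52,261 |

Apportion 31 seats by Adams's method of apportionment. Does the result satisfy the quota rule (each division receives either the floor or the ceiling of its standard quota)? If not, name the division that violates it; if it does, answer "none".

none

Standard quotas: East 11.984, West 9.126, South 4.811, Highland 5.079.
Adams allocation: East 12, West 9, South 5, Highland 5.
Every allocation lies between the lower and upper quota.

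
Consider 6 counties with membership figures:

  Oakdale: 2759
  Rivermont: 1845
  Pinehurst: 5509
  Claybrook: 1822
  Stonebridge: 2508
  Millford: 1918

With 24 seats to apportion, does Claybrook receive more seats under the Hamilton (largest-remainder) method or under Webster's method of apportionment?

Hamilton: Oakdale 4, Rivermont 3, Pinehurst 8, Claybrook 2, Stonebridge 4, Millford 3.
Webster: Oakdale 4, Rivermont 3, Pinehurst 8, Claybrook 3, Stonebridge 3, Millford 3.
Claybrook gets 2 under Hamilton and 3 under Webster.

Webster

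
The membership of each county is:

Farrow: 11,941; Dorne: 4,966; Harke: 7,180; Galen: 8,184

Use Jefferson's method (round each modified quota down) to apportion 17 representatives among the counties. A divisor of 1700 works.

Farrow: 7, Dorne: 2, Harke: 4, Galen: 4

With modified divisor 1700: modified quotas Farrow 7.024, Dorne 2.921, Harke 4.224, Galen 4.814.
Rounding down: Farrow 7, Dorne 2, Harke 4, Galen 4 (total 17).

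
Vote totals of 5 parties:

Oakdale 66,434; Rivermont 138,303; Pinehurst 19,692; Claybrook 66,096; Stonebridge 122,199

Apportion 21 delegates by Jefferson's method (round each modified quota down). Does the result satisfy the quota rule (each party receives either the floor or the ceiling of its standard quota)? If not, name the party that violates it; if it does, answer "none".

none

Standard quotas: Oakdale 3.380, Rivermont 7.037, Pinehurst 1.002, Claybrook 3.363, Stonebridge 6.218.
Jefferson allocation: Oakdale 3, Rivermont 7, Pinehurst 1, Claybrook 3, Stonebridge 7.
Every allocation lies between the lower and upper quota.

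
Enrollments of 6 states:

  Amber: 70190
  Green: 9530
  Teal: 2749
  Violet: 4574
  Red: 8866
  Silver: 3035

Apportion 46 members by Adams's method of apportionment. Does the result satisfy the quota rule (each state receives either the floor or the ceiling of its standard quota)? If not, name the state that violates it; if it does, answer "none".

Standard quotas: Amber 32.632, Green 4.431, Teal 1.278, Violet 2.126, Red 4.122, Silver 1.411.
Adams allocation: Amber 31, Green 5, Teal 2, Violet 2, Red 4, Silver 2.
Amber has quota 32.632 (lower 32, upper 33) but receives 31 — outside the quota interval.

Amber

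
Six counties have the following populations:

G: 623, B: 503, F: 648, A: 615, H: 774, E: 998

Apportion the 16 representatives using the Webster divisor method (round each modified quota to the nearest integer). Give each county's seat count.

Standard divisor 4161/16 ≈ 260.062; standard quotas: G 2.396, B 1.934, F 2.492, A 2.365, H 2.976, E 3.838.
Rounding to the nearest integer gives 2, 2, 2, 2, 3, 4 = 15 seats, so the divisor must be adjusted.
With modified divisor 254: modified quotas G 2.453, B 1.980, F 2.551, A 2.421, H 3.047, E 3.929.
Rounding to the nearest integer: G 2, B 2, F 3, A 2, H 3, E 4 (total 16).

G=2, B=2, F=3, A=2, H=3, E=4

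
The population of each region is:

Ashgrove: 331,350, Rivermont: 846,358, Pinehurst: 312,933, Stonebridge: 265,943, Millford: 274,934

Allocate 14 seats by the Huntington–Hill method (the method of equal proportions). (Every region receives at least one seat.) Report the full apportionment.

Ashgrove 2, Rivermont 6, Pinehurst 2, Stonebridge 2, Millford 2

With divisor 144898: modified quotas Ashgrove 2.287, Rivermont 5.841, Pinehurst 2.160, Stonebridge 1.835, Millford 1.897.
Geometric-mean thresholds: Ashgrove √(2·3)=2.449, Rivermont √(5·6)=5.477, Pinehurst √(2·3)=2.449, Stonebridge √(1·2)=1.414, Millford √(1·2)=1.414.
Each quota rounded against its threshold gives Ashgrove 2, Rivermont 6, Pinehurst 2, Stonebridge 2, Millford 2 (total 14).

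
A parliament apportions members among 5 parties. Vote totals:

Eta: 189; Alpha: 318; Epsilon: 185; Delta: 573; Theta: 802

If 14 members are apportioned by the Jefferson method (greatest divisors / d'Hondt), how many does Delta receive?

4

Standard divisor 2067/14 ≈ 147.643; standard quotas: Eta 1.280, Alpha 2.154, Epsilon 1.253, Delta 3.881, Theta 5.432.
Rounding down gives 1, 2, 1, 3, 5 = 12 seats, so the divisor must be adjusted.
With modified divisor 120: modified quotas Eta 1.575, Alpha 2.650, Epsilon 1.542, Delta 4.775, Theta 6.683.
Rounding down: Eta 1, Alpha 2, Epsilon 1, Delta 4, Theta 6 (total 14).
Delta receives 4.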